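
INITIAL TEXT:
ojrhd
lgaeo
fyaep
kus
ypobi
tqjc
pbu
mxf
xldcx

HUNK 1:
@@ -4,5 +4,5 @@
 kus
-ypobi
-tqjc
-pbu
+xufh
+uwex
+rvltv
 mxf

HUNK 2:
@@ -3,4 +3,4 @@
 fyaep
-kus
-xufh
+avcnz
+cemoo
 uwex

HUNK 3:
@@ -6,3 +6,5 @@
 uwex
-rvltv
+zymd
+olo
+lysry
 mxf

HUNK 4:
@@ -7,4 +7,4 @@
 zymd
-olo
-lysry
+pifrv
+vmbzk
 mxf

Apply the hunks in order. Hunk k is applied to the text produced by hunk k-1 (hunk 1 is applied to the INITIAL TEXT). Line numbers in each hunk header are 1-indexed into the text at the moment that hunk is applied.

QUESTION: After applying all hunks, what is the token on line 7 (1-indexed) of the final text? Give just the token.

Answer: zymd

Derivation:
Hunk 1: at line 4 remove [ypobi,tqjc,pbu] add [xufh,uwex,rvltv] -> 9 lines: ojrhd lgaeo fyaep kus xufh uwex rvltv mxf xldcx
Hunk 2: at line 3 remove [kus,xufh] add [avcnz,cemoo] -> 9 lines: ojrhd lgaeo fyaep avcnz cemoo uwex rvltv mxf xldcx
Hunk 3: at line 6 remove [rvltv] add [zymd,olo,lysry] -> 11 lines: ojrhd lgaeo fyaep avcnz cemoo uwex zymd olo lysry mxf xldcx
Hunk 4: at line 7 remove [olo,lysry] add [pifrv,vmbzk] -> 11 lines: ojrhd lgaeo fyaep avcnz cemoo uwex zymd pifrv vmbzk mxf xldcx
Final line 7: zymd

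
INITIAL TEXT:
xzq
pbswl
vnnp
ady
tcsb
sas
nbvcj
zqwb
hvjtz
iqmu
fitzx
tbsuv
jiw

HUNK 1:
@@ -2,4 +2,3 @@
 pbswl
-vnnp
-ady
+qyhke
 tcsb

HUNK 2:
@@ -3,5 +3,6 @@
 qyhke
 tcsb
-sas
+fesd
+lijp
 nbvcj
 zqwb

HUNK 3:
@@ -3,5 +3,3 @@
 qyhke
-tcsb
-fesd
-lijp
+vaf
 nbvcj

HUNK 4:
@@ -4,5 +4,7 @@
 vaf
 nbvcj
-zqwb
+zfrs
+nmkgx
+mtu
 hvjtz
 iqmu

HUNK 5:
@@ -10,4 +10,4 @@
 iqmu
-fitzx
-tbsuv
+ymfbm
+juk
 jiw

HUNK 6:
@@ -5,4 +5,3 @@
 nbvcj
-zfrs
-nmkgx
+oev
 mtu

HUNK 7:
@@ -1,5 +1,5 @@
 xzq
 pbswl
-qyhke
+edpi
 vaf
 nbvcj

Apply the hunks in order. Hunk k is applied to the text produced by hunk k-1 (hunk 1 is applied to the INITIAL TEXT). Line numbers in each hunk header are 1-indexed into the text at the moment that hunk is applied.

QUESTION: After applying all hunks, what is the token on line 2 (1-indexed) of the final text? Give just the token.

Hunk 1: at line 2 remove [vnnp,ady] add [qyhke] -> 12 lines: xzq pbswl qyhke tcsb sas nbvcj zqwb hvjtz iqmu fitzx tbsuv jiw
Hunk 2: at line 3 remove [sas] add [fesd,lijp] -> 13 lines: xzq pbswl qyhke tcsb fesd lijp nbvcj zqwb hvjtz iqmu fitzx tbsuv jiw
Hunk 3: at line 3 remove [tcsb,fesd,lijp] add [vaf] -> 11 lines: xzq pbswl qyhke vaf nbvcj zqwb hvjtz iqmu fitzx tbsuv jiw
Hunk 4: at line 4 remove [zqwb] add [zfrs,nmkgx,mtu] -> 13 lines: xzq pbswl qyhke vaf nbvcj zfrs nmkgx mtu hvjtz iqmu fitzx tbsuv jiw
Hunk 5: at line 10 remove [fitzx,tbsuv] add [ymfbm,juk] -> 13 lines: xzq pbswl qyhke vaf nbvcj zfrs nmkgx mtu hvjtz iqmu ymfbm juk jiw
Hunk 6: at line 5 remove [zfrs,nmkgx] add [oev] -> 12 lines: xzq pbswl qyhke vaf nbvcj oev mtu hvjtz iqmu ymfbm juk jiw
Hunk 7: at line 1 remove [qyhke] add [edpi] -> 12 lines: xzq pbswl edpi vaf nbvcj oev mtu hvjtz iqmu ymfbm juk jiw
Final line 2: pbswl

Answer: pbswl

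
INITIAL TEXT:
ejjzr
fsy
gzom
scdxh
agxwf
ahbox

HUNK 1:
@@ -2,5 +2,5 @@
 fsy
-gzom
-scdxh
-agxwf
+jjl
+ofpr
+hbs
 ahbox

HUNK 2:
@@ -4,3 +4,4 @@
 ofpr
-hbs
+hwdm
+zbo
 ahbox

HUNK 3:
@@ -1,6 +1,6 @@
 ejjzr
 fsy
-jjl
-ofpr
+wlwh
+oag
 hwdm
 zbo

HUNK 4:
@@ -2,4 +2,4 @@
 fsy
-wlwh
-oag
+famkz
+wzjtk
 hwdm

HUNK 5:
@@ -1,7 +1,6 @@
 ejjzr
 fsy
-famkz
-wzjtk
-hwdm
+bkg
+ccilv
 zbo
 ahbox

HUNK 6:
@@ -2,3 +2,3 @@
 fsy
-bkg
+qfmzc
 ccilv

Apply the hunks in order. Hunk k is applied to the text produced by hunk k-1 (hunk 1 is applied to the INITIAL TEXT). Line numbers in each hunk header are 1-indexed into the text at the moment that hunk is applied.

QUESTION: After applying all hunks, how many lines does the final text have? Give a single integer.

Hunk 1: at line 2 remove [gzom,scdxh,agxwf] add [jjl,ofpr,hbs] -> 6 lines: ejjzr fsy jjl ofpr hbs ahbox
Hunk 2: at line 4 remove [hbs] add [hwdm,zbo] -> 7 lines: ejjzr fsy jjl ofpr hwdm zbo ahbox
Hunk 3: at line 1 remove [jjl,ofpr] add [wlwh,oag] -> 7 lines: ejjzr fsy wlwh oag hwdm zbo ahbox
Hunk 4: at line 2 remove [wlwh,oag] add [famkz,wzjtk] -> 7 lines: ejjzr fsy famkz wzjtk hwdm zbo ahbox
Hunk 5: at line 1 remove [famkz,wzjtk,hwdm] add [bkg,ccilv] -> 6 lines: ejjzr fsy bkg ccilv zbo ahbox
Hunk 6: at line 2 remove [bkg] add [qfmzc] -> 6 lines: ejjzr fsy qfmzc ccilv zbo ahbox
Final line count: 6

Answer: 6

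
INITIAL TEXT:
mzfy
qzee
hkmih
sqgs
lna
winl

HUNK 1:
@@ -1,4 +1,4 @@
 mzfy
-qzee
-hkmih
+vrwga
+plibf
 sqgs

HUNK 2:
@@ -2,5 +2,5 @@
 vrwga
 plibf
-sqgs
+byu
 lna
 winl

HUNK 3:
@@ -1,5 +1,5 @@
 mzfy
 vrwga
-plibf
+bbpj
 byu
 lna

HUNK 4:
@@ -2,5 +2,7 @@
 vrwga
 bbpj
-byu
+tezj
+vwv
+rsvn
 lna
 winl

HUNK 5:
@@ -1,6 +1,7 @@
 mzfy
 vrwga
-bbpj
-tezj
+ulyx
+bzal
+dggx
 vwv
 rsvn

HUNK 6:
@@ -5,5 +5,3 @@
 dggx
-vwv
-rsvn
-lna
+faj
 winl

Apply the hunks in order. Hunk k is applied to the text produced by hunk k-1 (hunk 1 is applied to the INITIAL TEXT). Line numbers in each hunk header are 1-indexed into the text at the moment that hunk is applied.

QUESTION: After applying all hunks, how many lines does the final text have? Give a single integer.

Answer: 7

Derivation:
Hunk 1: at line 1 remove [qzee,hkmih] add [vrwga,plibf] -> 6 lines: mzfy vrwga plibf sqgs lna winl
Hunk 2: at line 2 remove [sqgs] add [byu] -> 6 lines: mzfy vrwga plibf byu lna winl
Hunk 3: at line 1 remove [plibf] add [bbpj] -> 6 lines: mzfy vrwga bbpj byu lna winl
Hunk 4: at line 2 remove [byu] add [tezj,vwv,rsvn] -> 8 lines: mzfy vrwga bbpj tezj vwv rsvn lna winl
Hunk 5: at line 1 remove [bbpj,tezj] add [ulyx,bzal,dggx] -> 9 lines: mzfy vrwga ulyx bzal dggx vwv rsvn lna winl
Hunk 6: at line 5 remove [vwv,rsvn,lna] add [faj] -> 7 lines: mzfy vrwga ulyx bzal dggx faj winl
Final line count: 7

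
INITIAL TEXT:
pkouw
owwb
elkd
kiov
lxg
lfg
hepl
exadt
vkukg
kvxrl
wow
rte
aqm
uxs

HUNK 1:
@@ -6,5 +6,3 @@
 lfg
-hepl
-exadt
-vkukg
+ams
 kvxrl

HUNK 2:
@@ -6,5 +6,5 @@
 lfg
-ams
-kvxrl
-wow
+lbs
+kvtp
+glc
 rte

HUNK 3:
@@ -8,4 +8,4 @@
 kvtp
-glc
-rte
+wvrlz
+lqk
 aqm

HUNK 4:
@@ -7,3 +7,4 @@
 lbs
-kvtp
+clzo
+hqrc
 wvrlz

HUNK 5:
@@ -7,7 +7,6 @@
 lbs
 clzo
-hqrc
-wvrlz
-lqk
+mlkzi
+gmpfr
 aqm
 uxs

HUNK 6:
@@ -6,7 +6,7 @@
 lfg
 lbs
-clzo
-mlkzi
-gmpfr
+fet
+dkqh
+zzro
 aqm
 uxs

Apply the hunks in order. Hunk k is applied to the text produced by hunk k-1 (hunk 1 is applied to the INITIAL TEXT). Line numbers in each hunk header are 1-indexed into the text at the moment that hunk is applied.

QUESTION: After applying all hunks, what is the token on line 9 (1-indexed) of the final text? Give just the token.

Answer: dkqh

Derivation:
Hunk 1: at line 6 remove [hepl,exadt,vkukg] add [ams] -> 12 lines: pkouw owwb elkd kiov lxg lfg ams kvxrl wow rte aqm uxs
Hunk 2: at line 6 remove [ams,kvxrl,wow] add [lbs,kvtp,glc] -> 12 lines: pkouw owwb elkd kiov lxg lfg lbs kvtp glc rte aqm uxs
Hunk 3: at line 8 remove [glc,rte] add [wvrlz,lqk] -> 12 lines: pkouw owwb elkd kiov lxg lfg lbs kvtp wvrlz lqk aqm uxs
Hunk 4: at line 7 remove [kvtp] add [clzo,hqrc] -> 13 lines: pkouw owwb elkd kiov lxg lfg lbs clzo hqrc wvrlz lqk aqm uxs
Hunk 5: at line 7 remove [hqrc,wvrlz,lqk] add [mlkzi,gmpfr] -> 12 lines: pkouw owwb elkd kiov lxg lfg lbs clzo mlkzi gmpfr aqm uxs
Hunk 6: at line 6 remove [clzo,mlkzi,gmpfr] add [fet,dkqh,zzro] -> 12 lines: pkouw owwb elkd kiov lxg lfg lbs fet dkqh zzro aqm uxs
Final line 9: dkqh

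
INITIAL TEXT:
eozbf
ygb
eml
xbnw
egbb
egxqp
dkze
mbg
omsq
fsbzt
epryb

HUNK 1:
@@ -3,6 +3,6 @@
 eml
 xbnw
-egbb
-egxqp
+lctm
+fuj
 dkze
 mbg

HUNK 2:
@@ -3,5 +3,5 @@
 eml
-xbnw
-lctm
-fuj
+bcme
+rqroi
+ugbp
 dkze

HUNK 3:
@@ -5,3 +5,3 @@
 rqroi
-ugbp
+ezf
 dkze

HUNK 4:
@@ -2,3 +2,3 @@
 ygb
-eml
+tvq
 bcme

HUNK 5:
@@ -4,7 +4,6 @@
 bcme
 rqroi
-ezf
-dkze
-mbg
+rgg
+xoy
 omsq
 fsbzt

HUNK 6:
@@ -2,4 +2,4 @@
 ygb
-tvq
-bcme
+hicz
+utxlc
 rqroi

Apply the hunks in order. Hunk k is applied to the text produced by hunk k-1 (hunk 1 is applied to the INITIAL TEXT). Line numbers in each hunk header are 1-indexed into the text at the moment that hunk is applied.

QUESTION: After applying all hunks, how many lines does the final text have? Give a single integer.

Hunk 1: at line 3 remove [egbb,egxqp] add [lctm,fuj] -> 11 lines: eozbf ygb eml xbnw lctm fuj dkze mbg omsq fsbzt epryb
Hunk 2: at line 3 remove [xbnw,lctm,fuj] add [bcme,rqroi,ugbp] -> 11 lines: eozbf ygb eml bcme rqroi ugbp dkze mbg omsq fsbzt epryb
Hunk 3: at line 5 remove [ugbp] add [ezf] -> 11 lines: eozbf ygb eml bcme rqroi ezf dkze mbg omsq fsbzt epryb
Hunk 4: at line 2 remove [eml] add [tvq] -> 11 lines: eozbf ygb tvq bcme rqroi ezf dkze mbg omsq fsbzt epryb
Hunk 5: at line 4 remove [ezf,dkze,mbg] add [rgg,xoy] -> 10 lines: eozbf ygb tvq bcme rqroi rgg xoy omsq fsbzt epryb
Hunk 6: at line 2 remove [tvq,bcme] add [hicz,utxlc] -> 10 lines: eozbf ygb hicz utxlc rqroi rgg xoy omsq fsbzt epryb
Final line count: 10

Answer: 10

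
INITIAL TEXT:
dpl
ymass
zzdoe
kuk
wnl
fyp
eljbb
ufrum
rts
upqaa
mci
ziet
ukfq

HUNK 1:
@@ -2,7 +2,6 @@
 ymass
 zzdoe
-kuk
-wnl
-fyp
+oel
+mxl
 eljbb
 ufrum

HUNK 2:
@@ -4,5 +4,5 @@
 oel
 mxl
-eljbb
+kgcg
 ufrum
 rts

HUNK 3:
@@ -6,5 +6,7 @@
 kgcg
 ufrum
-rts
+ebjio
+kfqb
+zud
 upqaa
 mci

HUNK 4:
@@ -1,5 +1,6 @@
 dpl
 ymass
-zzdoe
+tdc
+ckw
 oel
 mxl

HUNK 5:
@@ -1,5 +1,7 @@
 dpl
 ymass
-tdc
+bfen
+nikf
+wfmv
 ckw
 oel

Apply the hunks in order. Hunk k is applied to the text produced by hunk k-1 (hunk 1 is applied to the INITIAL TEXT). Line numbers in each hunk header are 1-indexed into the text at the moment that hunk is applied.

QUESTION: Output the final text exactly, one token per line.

Answer: dpl
ymass
bfen
nikf
wfmv
ckw
oel
mxl
kgcg
ufrum
ebjio
kfqb
zud
upqaa
mci
ziet
ukfq

Derivation:
Hunk 1: at line 2 remove [kuk,wnl,fyp] add [oel,mxl] -> 12 lines: dpl ymass zzdoe oel mxl eljbb ufrum rts upqaa mci ziet ukfq
Hunk 2: at line 4 remove [eljbb] add [kgcg] -> 12 lines: dpl ymass zzdoe oel mxl kgcg ufrum rts upqaa mci ziet ukfq
Hunk 3: at line 6 remove [rts] add [ebjio,kfqb,zud] -> 14 lines: dpl ymass zzdoe oel mxl kgcg ufrum ebjio kfqb zud upqaa mci ziet ukfq
Hunk 4: at line 1 remove [zzdoe] add [tdc,ckw] -> 15 lines: dpl ymass tdc ckw oel mxl kgcg ufrum ebjio kfqb zud upqaa mci ziet ukfq
Hunk 5: at line 1 remove [tdc] add [bfen,nikf,wfmv] -> 17 lines: dpl ymass bfen nikf wfmv ckw oel mxl kgcg ufrum ebjio kfqb zud upqaa mci ziet ukfq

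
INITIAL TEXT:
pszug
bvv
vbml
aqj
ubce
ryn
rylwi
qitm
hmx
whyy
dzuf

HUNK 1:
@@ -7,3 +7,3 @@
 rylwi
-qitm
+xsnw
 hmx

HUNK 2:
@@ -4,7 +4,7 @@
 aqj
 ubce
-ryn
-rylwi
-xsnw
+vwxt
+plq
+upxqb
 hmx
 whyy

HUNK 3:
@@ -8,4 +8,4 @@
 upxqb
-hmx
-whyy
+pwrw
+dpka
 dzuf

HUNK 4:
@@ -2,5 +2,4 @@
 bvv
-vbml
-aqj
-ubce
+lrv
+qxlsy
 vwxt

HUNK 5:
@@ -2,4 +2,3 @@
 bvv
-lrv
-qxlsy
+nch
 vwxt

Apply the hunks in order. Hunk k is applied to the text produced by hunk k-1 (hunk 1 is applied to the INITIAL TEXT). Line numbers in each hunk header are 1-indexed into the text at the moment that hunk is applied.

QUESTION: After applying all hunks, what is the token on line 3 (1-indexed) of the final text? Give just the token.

Answer: nch

Derivation:
Hunk 1: at line 7 remove [qitm] add [xsnw] -> 11 lines: pszug bvv vbml aqj ubce ryn rylwi xsnw hmx whyy dzuf
Hunk 2: at line 4 remove [ryn,rylwi,xsnw] add [vwxt,plq,upxqb] -> 11 lines: pszug bvv vbml aqj ubce vwxt plq upxqb hmx whyy dzuf
Hunk 3: at line 8 remove [hmx,whyy] add [pwrw,dpka] -> 11 lines: pszug bvv vbml aqj ubce vwxt plq upxqb pwrw dpka dzuf
Hunk 4: at line 2 remove [vbml,aqj,ubce] add [lrv,qxlsy] -> 10 lines: pszug bvv lrv qxlsy vwxt plq upxqb pwrw dpka dzuf
Hunk 5: at line 2 remove [lrv,qxlsy] add [nch] -> 9 lines: pszug bvv nch vwxt plq upxqb pwrw dpka dzuf
Final line 3: nch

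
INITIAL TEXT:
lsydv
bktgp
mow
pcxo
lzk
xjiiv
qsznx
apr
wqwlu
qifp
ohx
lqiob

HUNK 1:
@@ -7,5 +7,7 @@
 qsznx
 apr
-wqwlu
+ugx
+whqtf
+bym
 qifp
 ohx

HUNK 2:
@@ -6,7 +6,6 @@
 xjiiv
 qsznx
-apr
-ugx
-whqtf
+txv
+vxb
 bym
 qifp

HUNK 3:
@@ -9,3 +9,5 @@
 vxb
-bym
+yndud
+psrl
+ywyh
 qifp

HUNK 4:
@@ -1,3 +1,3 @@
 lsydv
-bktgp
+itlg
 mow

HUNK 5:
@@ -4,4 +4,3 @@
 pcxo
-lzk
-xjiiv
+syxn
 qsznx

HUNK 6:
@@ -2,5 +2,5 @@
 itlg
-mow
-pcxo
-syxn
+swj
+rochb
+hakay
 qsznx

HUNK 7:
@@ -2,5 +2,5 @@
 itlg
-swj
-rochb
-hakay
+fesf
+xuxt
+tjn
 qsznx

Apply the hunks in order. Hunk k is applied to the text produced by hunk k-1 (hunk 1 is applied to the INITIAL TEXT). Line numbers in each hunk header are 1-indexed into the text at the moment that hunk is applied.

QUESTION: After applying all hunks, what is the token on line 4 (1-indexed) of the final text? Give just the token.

Answer: xuxt

Derivation:
Hunk 1: at line 7 remove [wqwlu] add [ugx,whqtf,bym] -> 14 lines: lsydv bktgp mow pcxo lzk xjiiv qsznx apr ugx whqtf bym qifp ohx lqiob
Hunk 2: at line 6 remove [apr,ugx,whqtf] add [txv,vxb] -> 13 lines: lsydv bktgp mow pcxo lzk xjiiv qsznx txv vxb bym qifp ohx lqiob
Hunk 3: at line 9 remove [bym] add [yndud,psrl,ywyh] -> 15 lines: lsydv bktgp mow pcxo lzk xjiiv qsznx txv vxb yndud psrl ywyh qifp ohx lqiob
Hunk 4: at line 1 remove [bktgp] add [itlg] -> 15 lines: lsydv itlg mow pcxo lzk xjiiv qsznx txv vxb yndud psrl ywyh qifp ohx lqiob
Hunk 5: at line 4 remove [lzk,xjiiv] add [syxn] -> 14 lines: lsydv itlg mow pcxo syxn qsznx txv vxb yndud psrl ywyh qifp ohx lqiob
Hunk 6: at line 2 remove [mow,pcxo,syxn] add [swj,rochb,hakay] -> 14 lines: lsydv itlg swj rochb hakay qsznx txv vxb yndud psrl ywyh qifp ohx lqiob
Hunk 7: at line 2 remove [swj,rochb,hakay] add [fesf,xuxt,tjn] -> 14 lines: lsydv itlg fesf xuxt tjn qsznx txv vxb yndud psrl ywyh qifp ohx lqiob
Final line 4: xuxt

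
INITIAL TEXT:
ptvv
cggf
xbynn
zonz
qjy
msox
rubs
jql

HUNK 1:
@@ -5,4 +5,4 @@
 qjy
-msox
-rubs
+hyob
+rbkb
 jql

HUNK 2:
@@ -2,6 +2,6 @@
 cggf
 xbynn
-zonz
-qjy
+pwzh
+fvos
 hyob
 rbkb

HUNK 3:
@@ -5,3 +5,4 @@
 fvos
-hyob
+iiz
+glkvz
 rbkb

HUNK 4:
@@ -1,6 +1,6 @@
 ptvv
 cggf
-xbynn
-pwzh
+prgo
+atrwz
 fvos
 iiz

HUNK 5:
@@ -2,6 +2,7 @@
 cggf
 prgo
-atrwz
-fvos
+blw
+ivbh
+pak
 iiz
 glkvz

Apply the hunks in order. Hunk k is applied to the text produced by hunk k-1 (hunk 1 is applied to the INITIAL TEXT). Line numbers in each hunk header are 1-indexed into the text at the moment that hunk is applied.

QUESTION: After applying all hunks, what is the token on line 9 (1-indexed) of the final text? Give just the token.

Hunk 1: at line 5 remove [msox,rubs] add [hyob,rbkb] -> 8 lines: ptvv cggf xbynn zonz qjy hyob rbkb jql
Hunk 2: at line 2 remove [zonz,qjy] add [pwzh,fvos] -> 8 lines: ptvv cggf xbynn pwzh fvos hyob rbkb jql
Hunk 3: at line 5 remove [hyob] add [iiz,glkvz] -> 9 lines: ptvv cggf xbynn pwzh fvos iiz glkvz rbkb jql
Hunk 4: at line 1 remove [xbynn,pwzh] add [prgo,atrwz] -> 9 lines: ptvv cggf prgo atrwz fvos iiz glkvz rbkb jql
Hunk 5: at line 2 remove [atrwz,fvos] add [blw,ivbh,pak] -> 10 lines: ptvv cggf prgo blw ivbh pak iiz glkvz rbkb jql
Final line 9: rbkb

Answer: rbkb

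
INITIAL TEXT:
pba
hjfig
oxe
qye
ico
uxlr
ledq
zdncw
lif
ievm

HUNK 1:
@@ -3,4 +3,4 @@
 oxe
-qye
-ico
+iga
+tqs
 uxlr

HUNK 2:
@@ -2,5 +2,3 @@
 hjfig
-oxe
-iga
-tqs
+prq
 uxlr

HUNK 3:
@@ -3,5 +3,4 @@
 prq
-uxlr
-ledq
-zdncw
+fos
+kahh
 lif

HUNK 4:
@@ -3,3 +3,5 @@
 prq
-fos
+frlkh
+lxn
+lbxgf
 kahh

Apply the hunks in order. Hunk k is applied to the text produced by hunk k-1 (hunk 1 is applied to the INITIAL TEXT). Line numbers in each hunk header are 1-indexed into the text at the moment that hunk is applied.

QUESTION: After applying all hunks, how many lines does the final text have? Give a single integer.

Answer: 9

Derivation:
Hunk 1: at line 3 remove [qye,ico] add [iga,tqs] -> 10 lines: pba hjfig oxe iga tqs uxlr ledq zdncw lif ievm
Hunk 2: at line 2 remove [oxe,iga,tqs] add [prq] -> 8 lines: pba hjfig prq uxlr ledq zdncw lif ievm
Hunk 3: at line 3 remove [uxlr,ledq,zdncw] add [fos,kahh] -> 7 lines: pba hjfig prq fos kahh lif ievm
Hunk 4: at line 3 remove [fos] add [frlkh,lxn,lbxgf] -> 9 lines: pba hjfig prq frlkh lxn lbxgf kahh lif ievm
Final line count: 9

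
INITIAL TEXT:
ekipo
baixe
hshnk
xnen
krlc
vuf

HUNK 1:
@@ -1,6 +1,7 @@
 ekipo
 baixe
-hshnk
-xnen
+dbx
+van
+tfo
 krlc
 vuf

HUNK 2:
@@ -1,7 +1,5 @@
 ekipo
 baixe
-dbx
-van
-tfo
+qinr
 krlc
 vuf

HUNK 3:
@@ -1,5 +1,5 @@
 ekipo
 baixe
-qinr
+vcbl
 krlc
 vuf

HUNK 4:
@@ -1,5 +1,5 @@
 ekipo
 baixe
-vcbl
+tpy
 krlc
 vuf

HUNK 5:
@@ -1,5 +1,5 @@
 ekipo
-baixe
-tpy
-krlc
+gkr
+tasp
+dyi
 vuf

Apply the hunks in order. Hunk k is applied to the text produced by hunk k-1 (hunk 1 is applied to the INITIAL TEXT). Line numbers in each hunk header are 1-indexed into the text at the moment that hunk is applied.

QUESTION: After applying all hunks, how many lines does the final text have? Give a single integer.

Answer: 5

Derivation:
Hunk 1: at line 1 remove [hshnk,xnen] add [dbx,van,tfo] -> 7 lines: ekipo baixe dbx van tfo krlc vuf
Hunk 2: at line 1 remove [dbx,van,tfo] add [qinr] -> 5 lines: ekipo baixe qinr krlc vuf
Hunk 3: at line 1 remove [qinr] add [vcbl] -> 5 lines: ekipo baixe vcbl krlc vuf
Hunk 4: at line 1 remove [vcbl] add [tpy] -> 5 lines: ekipo baixe tpy krlc vuf
Hunk 5: at line 1 remove [baixe,tpy,krlc] add [gkr,tasp,dyi] -> 5 lines: ekipo gkr tasp dyi vuf
Final line count: 5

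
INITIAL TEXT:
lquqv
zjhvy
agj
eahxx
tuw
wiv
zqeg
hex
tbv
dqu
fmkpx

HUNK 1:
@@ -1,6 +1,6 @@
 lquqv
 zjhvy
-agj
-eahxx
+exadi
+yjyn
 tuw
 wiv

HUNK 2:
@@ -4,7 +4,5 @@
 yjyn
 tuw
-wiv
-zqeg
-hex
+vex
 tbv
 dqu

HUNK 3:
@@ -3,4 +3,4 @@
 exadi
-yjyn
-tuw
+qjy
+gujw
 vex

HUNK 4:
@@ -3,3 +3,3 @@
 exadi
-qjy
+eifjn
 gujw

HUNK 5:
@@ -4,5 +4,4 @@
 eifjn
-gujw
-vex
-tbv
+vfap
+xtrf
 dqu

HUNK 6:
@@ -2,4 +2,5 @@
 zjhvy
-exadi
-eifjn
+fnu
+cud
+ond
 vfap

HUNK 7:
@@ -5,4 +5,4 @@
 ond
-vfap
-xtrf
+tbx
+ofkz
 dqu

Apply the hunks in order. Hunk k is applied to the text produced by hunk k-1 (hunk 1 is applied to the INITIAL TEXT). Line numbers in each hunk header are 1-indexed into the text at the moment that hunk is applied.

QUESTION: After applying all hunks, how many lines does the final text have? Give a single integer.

Hunk 1: at line 1 remove [agj,eahxx] add [exadi,yjyn] -> 11 lines: lquqv zjhvy exadi yjyn tuw wiv zqeg hex tbv dqu fmkpx
Hunk 2: at line 4 remove [wiv,zqeg,hex] add [vex] -> 9 lines: lquqv zjhvy exadi yjyn tuw vex tbv dqu fmkpx
Hunk 3: at line 3 remove [yjyn,tuw] add [qjy,gujw] -> 9 lines: lquqv zjhvy exadi qjy gujw vex tbv dqu fmkpx
Hunk 4: at line 3 remove [qjy] add [eifjn] -> 9 lines: lquqv zjhvy exadi eifjn gujw vex tbv dqu fmkpx
Hunk 5: at line 4 remove [gujw,vex,tbv] add [vfap,xtrf] -> 8 lines: lquqv zjhvy exadi eifjn vfap xtrf dqu fmkpx
Hunk 6: at line 2 remove [exadi,eifjn] add [fnu,cud,ond] -> 9 lines: lquqv zjhvy fnu cud ond vfap xtrf dqu fmkpx
Hunk 7: at line 5 remove [vfap,xtrf] add [tbx,ofkz] -> 9 lines: lquqv zjhvy fnu cud ond tbx ofkz dqu fmkpx
Final line count: 9

Answer: 9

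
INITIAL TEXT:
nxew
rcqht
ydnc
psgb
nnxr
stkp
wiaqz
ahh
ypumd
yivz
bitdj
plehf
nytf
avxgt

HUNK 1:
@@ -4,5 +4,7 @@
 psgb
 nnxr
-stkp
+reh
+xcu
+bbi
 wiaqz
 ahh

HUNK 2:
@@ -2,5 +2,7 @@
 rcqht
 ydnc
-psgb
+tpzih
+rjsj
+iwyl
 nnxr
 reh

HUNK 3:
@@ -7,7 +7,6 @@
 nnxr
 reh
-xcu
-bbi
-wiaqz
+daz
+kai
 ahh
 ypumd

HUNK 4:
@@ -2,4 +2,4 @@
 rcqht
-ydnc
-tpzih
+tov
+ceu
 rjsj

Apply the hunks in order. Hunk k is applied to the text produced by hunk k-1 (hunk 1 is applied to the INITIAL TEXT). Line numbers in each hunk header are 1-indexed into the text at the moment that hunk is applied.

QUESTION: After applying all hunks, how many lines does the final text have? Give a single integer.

Hunk 1: at line 4 remove [stkp] add [reh,xcu,bbi] -> 16 lines: nxew rcqht ydnc psgb nnxr reh xcu bbi wiaqz ahh ypumd yivz bitdj plehf nytf avxgt
Hunk 2: at line 2 remove [psgb] add [tpzih,rjsj,iwyl] -> 18 lines: nxew rcqht ydnc tpzih rjsj iwyl nnxr reh xcu bbi wiaqz ahh ypumd yivz bitdj plehf nytf avxgt
Hunk 3: at line 7 remove [xcu,bbi,wiaqz] add [daz,kai] -> 17 lines: nxew rcqht ydnc tpzih rjsj iwyl nnxr reh daz kai ahh ypumd yivz bitdj plehf nytf avxgt
Hunk 4: at line 2 remove [ydnc,tpzih] add [tov,ceu] -> 17 lines: nxew rcqht tov ceu rjsj iwyl nnxr reh daz kai ahh ypumd yivz bitdj plehf nytf avxgt
Final line count: 17

Answer: 17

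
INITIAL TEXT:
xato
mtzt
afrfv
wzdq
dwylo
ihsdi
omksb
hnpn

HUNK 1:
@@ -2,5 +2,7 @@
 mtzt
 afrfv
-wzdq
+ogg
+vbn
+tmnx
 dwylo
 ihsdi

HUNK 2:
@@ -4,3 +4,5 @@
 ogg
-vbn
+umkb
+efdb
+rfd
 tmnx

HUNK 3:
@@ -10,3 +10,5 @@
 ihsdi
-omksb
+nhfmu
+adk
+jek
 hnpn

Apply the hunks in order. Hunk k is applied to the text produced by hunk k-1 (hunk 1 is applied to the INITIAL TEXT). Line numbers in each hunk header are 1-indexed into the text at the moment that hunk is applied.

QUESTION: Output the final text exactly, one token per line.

Hunk 1: at line 2 remove [wzdq] add [ogg,vbn,tmnx] -> 10 lines: xato mtzt afrfv ogg vbn tmnx dwylo ihsdi omksb hnpn
Hunk 2: at line 4 remove [vbn] add [umkb,efdb,rfd] -> 12 lines: xato mtzt afrfv ogg umkb efdb rfd tmnx dwylo ihsdi omksb hnpn
Hunk 3: at line 10 remove [omksb] add [nhfmu,adk,jek] -> 14 lines: xato mtzt afrfv ogg umkb efdb rfd tmnx dwylo ihsdi nhfmu adk jek hnpn

Answer: xato
mtzt
afrfv
ogg
umkb
efdb
rfd
tmnx
dwylo
ihsdi
nhfmu
adk
jek
hnpn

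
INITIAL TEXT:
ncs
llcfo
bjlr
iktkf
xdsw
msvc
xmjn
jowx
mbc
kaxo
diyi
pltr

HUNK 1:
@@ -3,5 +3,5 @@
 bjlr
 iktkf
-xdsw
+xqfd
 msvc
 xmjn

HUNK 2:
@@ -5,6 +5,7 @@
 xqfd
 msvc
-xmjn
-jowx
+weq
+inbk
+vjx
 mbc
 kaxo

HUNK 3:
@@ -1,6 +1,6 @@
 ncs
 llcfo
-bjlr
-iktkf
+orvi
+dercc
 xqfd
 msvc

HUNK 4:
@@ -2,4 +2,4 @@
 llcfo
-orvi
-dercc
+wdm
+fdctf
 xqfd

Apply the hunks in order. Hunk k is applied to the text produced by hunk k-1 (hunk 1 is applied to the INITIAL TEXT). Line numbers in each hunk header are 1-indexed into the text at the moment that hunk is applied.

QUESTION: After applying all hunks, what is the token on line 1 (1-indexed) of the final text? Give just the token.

Answer: ncs

Derivation:
Hunk 1: at line 3 remove [xdsw] add [xqfd] -> 12 lines: ncs llcfo bjlr iktkf xqfd msvc xmjn jowx mbc kaxo diyi pltr
Hunk 2: at line 5 remove [xmjn,jowx] add [weq,inbk,vjx] -> 13 lines: ncs llcfo bjlr iktkf xqfd msvc weq inbk vjx mbc kaxo diyi pltr
Hunk 3: at line 1 remove [bjlr,iktkf] add [orvi,dercc] -> 13 lines: ncs llcfo orvi dercc xqfd msvc weq inbk vjx mbc kaxo diyi pltr
Hunk 4: at line 2 remove [orvi,dercc] add [wdm,fdctf] -> 13 lines: ncs llcfo wdm fdctf xqfd msvc weq inbk vjx mbc kaxo diyi pltr
Final line 1: ncs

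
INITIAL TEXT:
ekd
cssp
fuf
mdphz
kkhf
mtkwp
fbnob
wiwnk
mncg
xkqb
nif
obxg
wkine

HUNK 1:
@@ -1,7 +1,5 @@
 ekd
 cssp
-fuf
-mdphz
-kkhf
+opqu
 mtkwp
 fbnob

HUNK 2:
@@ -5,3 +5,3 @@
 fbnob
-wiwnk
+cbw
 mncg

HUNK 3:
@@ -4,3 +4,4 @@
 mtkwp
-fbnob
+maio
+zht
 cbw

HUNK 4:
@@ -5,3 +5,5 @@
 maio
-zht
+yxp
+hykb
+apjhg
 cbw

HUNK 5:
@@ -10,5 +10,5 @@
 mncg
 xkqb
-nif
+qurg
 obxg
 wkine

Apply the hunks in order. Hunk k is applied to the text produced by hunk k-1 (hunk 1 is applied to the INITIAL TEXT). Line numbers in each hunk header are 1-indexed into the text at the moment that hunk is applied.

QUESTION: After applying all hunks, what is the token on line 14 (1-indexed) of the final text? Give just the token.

Answer: wkine

Derivation:
Hunk 1: at line 1 remove [fuf,mdphz,kkhf] add [opqu] -> 11 lines: ekd cssp opqu mtkwp fbnob wiwnk mncg xkqb nif obxg wkine
Hunk 2: at line 5 remove [wiwnk] add [cbw] -> 11 lines: ekd cssp opqu mtkwp fbnob cbw mncg xkqb nif obxg wkine
Hunk 3: at line 4 remove [fbnob] add [maio,zht] -> 12 lines: ekd cssp opqu mtkwp maio zht cbw mncg xkqb nif obxg wkine
Hunk 4: at line 5 remove [zht] add [yxp,hykb,apjhg] -> 14 lines: ekd cssp opqu mtkwp maio yxp hykb apjhg cbw mncg xkqb nif obxg wkine
Hunk 5: at line 10 remove [nif] add [qurg] -> 14 lines: ekd cssp opqu mtkwp maio yxp hykb apjhg cbw mncg xkqb qurg obxg wkine
Final line 14: wkine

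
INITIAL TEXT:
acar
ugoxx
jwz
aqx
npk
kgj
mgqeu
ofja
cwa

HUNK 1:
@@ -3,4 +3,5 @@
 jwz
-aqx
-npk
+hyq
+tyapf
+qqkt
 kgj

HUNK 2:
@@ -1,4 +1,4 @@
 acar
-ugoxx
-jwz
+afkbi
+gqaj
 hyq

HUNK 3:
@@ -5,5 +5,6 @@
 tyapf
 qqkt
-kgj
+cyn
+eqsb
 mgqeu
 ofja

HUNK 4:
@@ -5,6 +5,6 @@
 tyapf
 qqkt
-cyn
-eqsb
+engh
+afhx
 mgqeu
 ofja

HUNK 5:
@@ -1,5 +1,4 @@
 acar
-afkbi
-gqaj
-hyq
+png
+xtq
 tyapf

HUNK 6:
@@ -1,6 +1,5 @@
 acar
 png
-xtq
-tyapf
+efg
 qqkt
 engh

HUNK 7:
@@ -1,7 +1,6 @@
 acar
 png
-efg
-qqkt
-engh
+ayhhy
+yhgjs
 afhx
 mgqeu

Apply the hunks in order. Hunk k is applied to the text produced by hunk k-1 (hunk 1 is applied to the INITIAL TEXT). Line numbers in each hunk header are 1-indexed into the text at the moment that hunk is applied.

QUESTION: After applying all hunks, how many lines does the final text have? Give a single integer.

Hunk 1: at line 3 remove [aqx,npk] add [hyq,tyapf,qqkt] -> 10 lines: acar ugoxx jwz hyq tyapf qqkt kgj mgqeu ofja cwa
Hunk 2: at line 1 remove [ugoxx,jwz] add [afkbi,gqaj] -> 10 lines: acar afkbi gqaj hyq tyapf qqkt kgj mgqeu ofja cwa
Hunk 3: at line 5 remove [kgj] add [cyn,eqsb] -> 11 lines: acar afkbi gqaj hyq tyapf qqkt cyn eqsb mgqeu ofja cwa
Hunk 4: at line 5 remove [cyn,eqsb] add [engh,afhx] -> 11 lines: acar afkbi gqaj hyq tyapf qqkt engh afhx mgqeu ofja cwa
Hunk 5: at line 1 remove [afkbi,gqaj,hyq] add [png,xtq] -> 10 lines: acar png xtq tyapf qqkt engh afhx mgqeu ofja cwa
Hunk 6: at line 1 remove [xtq,tyapf] add [efg] -> 9 lines: acar png efg qqkt engh afhx mgqeu ofja cwa
Hunk 7: at line 1 remove [efg,qqkt,engh] add [ayhhy,yhgjs] -> 8 lines: acar png ayhhy yhgjs afhx mgqeu ofja cwa
Final line count: 8

Answer: 8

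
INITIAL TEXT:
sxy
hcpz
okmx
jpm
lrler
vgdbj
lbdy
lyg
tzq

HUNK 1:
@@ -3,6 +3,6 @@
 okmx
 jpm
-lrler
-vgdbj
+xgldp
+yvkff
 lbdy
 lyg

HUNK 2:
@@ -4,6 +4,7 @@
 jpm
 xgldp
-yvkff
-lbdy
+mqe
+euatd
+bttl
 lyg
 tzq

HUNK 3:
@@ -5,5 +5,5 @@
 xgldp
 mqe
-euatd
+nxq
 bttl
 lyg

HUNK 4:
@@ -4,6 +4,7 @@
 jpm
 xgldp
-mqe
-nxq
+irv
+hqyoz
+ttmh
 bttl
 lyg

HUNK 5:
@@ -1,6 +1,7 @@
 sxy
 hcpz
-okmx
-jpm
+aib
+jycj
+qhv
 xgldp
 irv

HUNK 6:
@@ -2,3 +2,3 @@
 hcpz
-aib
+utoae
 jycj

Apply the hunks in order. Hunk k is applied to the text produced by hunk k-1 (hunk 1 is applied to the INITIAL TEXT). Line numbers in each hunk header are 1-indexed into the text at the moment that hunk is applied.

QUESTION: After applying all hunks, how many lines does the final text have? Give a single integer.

Hunk 1: at line 3 remove [lrler,vgdbj] add [xgldp,yvkff] -> 9 lines: sxy hcpz okmx jpm xgldp yvkff lbdy lyg tzq
Hunk 2: at line 4 remove [yvkff,lbdy] add [mqe,euatd,bttl] -> 10 lines: sxy hcpz okmx jpm xgldp mqe euatd bttl lyg tzq
Hunk 3: at line 5 remove [euatd] add [nxq] -> 10 lines: sxy hcpz okmx jpm xgldp mqe nxq bttl lyg tzq
Hunk 4: at line 4 remove [mqe,nxq] add [irv,hqyoz,ttmh] -> 11 lines: sxy hcpz okmx jpm xgldp irv hqyoz ttmh bttl lyg tzq
Hunk 5: at line 1 remove [okmx,jpm] add [aib,jycj,qhv] -> 12 lines: sxy hcpz aib jycj qhv xgldp irv hqyoz ttmh bttl lyg tzq
Hunk 6: at line 2 remove [aib] add [utoae] -> 12 lines: sxy hcpz utoae jycj qhv xgldp irv hqyoz ttmh bttl lyg tzq
Final line count: 12

Answer: 12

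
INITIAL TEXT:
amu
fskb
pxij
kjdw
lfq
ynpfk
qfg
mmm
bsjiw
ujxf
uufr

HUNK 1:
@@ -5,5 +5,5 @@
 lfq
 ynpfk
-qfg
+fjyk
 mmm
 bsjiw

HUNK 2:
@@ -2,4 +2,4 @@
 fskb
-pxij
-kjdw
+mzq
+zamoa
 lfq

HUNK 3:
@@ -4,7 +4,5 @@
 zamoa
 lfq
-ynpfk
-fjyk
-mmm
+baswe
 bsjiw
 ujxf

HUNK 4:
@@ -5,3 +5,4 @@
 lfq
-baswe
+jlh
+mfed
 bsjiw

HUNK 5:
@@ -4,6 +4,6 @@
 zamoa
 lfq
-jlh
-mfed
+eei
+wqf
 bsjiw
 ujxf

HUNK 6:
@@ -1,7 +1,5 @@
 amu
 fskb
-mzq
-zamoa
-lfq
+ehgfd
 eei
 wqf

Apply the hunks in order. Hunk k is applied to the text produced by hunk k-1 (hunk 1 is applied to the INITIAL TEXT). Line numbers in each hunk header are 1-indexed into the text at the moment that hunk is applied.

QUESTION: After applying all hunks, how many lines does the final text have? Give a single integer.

Hunk 1: at line 5 remove [qfg] add [fjyk] -> 11 lines: amu fskb pxij kjdw lfq ynpfk fjyk mmm bsjiw ujxf uufr
Hunk 2: at line 2 remove [pxij,kjdw] add [mzq,zamoa] -> 11 lines: amu fskb mzq zamoa lfq ynpfk fjyk mmm bsjiw ujxf uufr
Hunk 3: at line 4 remove [ynpfk,fjyk,mmm] add [baswe] -> 9 lines: amu fskb mzq zamoa lfq baswe bsjiw ujxf uufr
Hunk 4: at line 5 remove [baswe] add [jlh,mfed] -> 10 lines: amu fskb mzq zamoa lfq jlh mfed bsjiw ujxf uufr
Hunk 5: at line 4 remove [jlh,mfed] add [eei,wqf] -> 10 lines: amu fskb mzq zamoa lfq eei wqf bsjiw ujxf uufr
Hunk 6: at line 1 remove [mzq,zamoa,lfq] add [ehgfd] -> 8 lines: amu fskb ehgfd eei wqf bsjiw ujxf uufr
Final line count: 8

Answer: 8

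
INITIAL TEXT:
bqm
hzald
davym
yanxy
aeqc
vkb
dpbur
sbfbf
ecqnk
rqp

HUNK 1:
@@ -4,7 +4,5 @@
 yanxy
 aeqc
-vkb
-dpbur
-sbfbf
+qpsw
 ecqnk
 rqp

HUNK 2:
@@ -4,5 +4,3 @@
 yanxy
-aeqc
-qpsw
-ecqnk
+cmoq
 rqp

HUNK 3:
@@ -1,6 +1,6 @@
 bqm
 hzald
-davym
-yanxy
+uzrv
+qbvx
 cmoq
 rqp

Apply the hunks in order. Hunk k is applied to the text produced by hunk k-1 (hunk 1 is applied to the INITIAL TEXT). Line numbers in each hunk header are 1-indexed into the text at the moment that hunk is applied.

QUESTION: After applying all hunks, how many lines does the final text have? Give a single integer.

Answer: 6

Derivation:
Hunk 1: at line 4 remove [vkb,dpbur,sbfbf] add [qpsw] -> 8 lines: bqm hzald davym yanxy aeqc qpsw ecqnk rqp
Hunk 2: at line 4 remove [aeqc,qpsw,ecqnk] add [cmoq] -> 6 lines: bqm hzald davym yanxy cmoq rqp
Hunk 3: at line 1 remove [davym,yanxy] add [uzrv,qbvx] -> 6 lines: bqm hzald uzrv qbvx cmoq rqp
Final line count: 6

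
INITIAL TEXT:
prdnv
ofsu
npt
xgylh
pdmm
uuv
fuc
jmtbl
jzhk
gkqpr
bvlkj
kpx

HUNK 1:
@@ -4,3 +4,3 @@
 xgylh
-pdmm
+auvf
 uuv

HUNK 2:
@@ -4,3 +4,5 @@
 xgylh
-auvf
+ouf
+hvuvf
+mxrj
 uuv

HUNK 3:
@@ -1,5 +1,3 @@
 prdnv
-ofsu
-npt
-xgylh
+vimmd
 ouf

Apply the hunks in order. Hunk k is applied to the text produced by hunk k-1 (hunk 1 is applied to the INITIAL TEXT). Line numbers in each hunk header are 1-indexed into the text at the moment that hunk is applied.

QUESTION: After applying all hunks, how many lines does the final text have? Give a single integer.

Answer: 12

Derivation:
Hunk 1: at line 4 remove [pdmm] add [auvf] -> 12 lines: prdnv ofsu npt xgylh auvf uuv fuc jmtbl jzhk gkqpr bvlkj kpx
Hunk 2: at line 4 remove [auvf] add [ouf,hvuvf,mxrj] -> 14 lines: prdnv ofsu npt xgylh ouf hvuvf mxrj uuv fuc jmtbl jzhk gkqpr bvlkj kpx
Hunk 3: at line 1 remove [ofsu,npt,xgylh] add [vimmd] -> 12 lines: prdnv vimmd ouf hvuvf mxrj uuv fuc jmtbl jzhk gkqpr bvlkj kpx
Final line count: 12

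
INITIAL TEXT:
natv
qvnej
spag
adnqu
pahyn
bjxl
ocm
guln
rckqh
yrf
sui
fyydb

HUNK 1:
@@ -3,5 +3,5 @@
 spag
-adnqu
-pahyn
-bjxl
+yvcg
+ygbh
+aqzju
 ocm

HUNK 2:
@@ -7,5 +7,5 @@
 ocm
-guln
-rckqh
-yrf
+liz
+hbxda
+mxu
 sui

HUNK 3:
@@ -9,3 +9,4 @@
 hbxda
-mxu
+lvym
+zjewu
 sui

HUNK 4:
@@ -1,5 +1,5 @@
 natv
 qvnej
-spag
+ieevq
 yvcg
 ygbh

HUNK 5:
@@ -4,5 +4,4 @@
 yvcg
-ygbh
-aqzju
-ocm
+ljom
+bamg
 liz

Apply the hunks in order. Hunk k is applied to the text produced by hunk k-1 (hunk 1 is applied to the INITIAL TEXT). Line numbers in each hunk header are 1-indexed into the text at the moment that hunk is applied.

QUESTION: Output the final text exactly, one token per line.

Hunk 1: at line 3 remove [adnqu,pahyn,bjxl] add [yvcg,ygbh,aqzju] -> 12 lines: natv qvnej spag yvcg ygbh aqzju ocm guln rckqh yrf sui fyydb
Hunk 2: at line 7 remove [guln,rckqh,yrf] add [liz,hbxda,mxu] -> 12 lines: natv qvnej spag yvcg ygbh aqzju ocm liz hbxda mxu sui fyydb
Hunk 3: at line 9 remove [mxu] add [lvym,zjewu] -> 13 lines: natv qvnej spag yvcg ygbh aqzju ocm liz hbxda lvym zjewu sui fyydb
Hunk 4: at line 1 remove [spag] add [ieevq] -> 13 lines: natv qvnej ieevq yvcg ygbh aqzju ocm liz hbxda lvym zjewu sui fyydb
Hunk 5: at line 4 remove [ygbh,aqzju,ocm] add [ljom,bamg] -> 12 lines: natv qvnej ieevq yvcg ljom bamg liz hbxda lvym zjewu sui fyydb

Answer: natv
qvnej
ieevq
yvcg
ljom
bamg
liz
hbxda
lvym
zjewu
sui
fyydb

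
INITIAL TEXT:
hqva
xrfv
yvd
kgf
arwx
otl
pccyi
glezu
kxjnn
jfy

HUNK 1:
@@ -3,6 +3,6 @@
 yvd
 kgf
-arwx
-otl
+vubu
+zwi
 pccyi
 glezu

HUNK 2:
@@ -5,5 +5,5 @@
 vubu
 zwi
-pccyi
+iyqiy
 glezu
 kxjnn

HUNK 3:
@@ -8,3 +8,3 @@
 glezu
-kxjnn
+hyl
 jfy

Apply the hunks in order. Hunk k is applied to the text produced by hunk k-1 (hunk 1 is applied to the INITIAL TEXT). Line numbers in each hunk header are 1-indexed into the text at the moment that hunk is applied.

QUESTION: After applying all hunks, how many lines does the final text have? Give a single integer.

Hunk 1: at line 3 remove [arwx,otl] add [vubu,zwi] -> 10 lines: hqva xrfv yvd kgf vubu zwi pccyi glezu kxjnn jfy
Hunk 2: at line 5 remove [pccyi] add [iyqiy] -> 10 lines: hqva xrfv yvd kgf vubu zwi iyqiy glezu kxjnn jfy
Hunk 3: at line 8 remove [kxjnn] add [hyl] -> 10 lines: hqva xrfv yvd kgf vubu zwi iyqiy glezu hyl jfy
Final line count: 10

Answer: 10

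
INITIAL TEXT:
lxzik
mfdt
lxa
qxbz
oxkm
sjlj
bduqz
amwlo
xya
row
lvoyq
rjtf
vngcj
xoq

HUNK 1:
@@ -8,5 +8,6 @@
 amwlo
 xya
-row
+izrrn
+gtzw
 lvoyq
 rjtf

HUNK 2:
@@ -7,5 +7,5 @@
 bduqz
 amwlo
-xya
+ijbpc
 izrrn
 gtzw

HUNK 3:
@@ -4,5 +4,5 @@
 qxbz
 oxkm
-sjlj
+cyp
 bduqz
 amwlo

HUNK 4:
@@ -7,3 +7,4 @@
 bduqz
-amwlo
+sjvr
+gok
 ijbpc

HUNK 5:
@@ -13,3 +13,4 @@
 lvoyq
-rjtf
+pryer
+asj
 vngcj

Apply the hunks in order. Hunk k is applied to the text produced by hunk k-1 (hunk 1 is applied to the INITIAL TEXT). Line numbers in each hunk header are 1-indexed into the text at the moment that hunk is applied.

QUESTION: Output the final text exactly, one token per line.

Answer: lxzik
mfdt
lxa
qxbz
oxkm
cyp
bduqz
sjvr
gok
ijbpc
izrrn
gtzw
lvoyq
pryer
asj
vngcj
xoq

Derivation:
Hunk 1: at line 8 remove [row] add [izrrn,gtzw] -> 15 lines: lxzik mfdt lxa qxbz oxkm sjlj bduqz amwlo xya izrrn gtzw lvoyq rjtf vngcj xoq
Hunk 2: at line 7 remove [xya] add [ijbpc] -> 15 lines: lxzik mfdt lxa qxbz oxkm sjlj bduqz amwlo ijbpc izrrn gtzw lvoyq rjtf vngcj xoq
Hunk 3: at line 4 remove [sjlj] add [cyp] -> 15 lines: lxzik mfdt lxa qxbz oxkm cyp bduqz amwlo ijbpc izrrn gtzw lvoyq rjtf vngcj xoq
Hunk 4: at line 7 remove [amwlo] add [sjvr,gok] -> 16 lines: lxzik mfdt lxa qxbz oxkm cyp bduqz sjvr gok ijbpc izrrn gtzw lvoyq rjtf vngcj xoq
Hunk 5: at line 13 remove [rjtf] add [pryer,asj] -> 17 lines: lxzik mfdt lxa qxbz oxkm cyp bduqz sjvr gok ijbpc izrrn gtzw lvoyq pryer asj vngcj xoq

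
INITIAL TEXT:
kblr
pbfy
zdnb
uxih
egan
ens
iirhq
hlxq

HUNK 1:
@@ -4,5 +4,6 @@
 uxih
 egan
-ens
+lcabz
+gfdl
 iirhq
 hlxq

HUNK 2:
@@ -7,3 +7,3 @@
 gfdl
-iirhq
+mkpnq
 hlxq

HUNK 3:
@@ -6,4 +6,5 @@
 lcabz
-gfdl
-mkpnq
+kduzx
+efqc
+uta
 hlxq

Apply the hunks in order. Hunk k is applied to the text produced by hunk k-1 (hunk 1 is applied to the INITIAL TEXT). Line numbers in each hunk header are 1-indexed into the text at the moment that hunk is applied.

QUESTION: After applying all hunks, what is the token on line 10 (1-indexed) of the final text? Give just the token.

Hunk 1: at line 4 remove [ens] add [lcabz,gfdl] -> 9 lines: kblr pbfy zdnb uxih egan lcabz gfdl iirhq hlxq
Hunk 2: at line 7 remove [iirhq] add [mkpnq] -> 9 lines: kblr pbfy zdnb uxih egan lcabz gfdl mkpnq hlxq
Hunk 3: at line 6 remove [gfdl,mkpnq] add [kduzx,efqc,uta] -> 10 lines: kblr pbfy zdnb uxih egan lcabz kduzx efqc uta hlxq
Final line 10: hlxq

Answer: hlxq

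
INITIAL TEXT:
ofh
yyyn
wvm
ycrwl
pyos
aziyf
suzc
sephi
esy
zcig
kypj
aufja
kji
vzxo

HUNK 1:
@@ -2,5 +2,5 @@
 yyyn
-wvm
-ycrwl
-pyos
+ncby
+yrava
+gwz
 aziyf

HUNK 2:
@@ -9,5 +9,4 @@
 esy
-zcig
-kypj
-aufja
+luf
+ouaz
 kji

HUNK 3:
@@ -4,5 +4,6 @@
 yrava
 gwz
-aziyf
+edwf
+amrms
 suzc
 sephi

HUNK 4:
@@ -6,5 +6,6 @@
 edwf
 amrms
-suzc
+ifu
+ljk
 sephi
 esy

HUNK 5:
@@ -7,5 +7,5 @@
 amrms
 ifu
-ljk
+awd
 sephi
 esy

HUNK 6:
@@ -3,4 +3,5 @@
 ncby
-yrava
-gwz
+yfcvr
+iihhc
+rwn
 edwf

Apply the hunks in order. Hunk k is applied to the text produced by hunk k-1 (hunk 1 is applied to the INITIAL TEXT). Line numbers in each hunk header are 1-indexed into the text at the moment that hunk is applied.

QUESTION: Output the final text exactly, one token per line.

Answer: ofh
yyyn
ncby
yfcvr
iihhc
rwn
edwf
amrms
ifu
awd
sephi
esy
luf
ouaz
kji
vzxo

Derivation:
Hunk 1: at line 2 remove [wvm,ycrwl,pyos] add [ncby,yrava,gwz] -> 14 lines: ofh yyyn ncby yrava gwz aziyf suzc sephi esy zcig kypj aufja kji vzxo
Hunk 2: at line 9 remove [zcig,kypj,aufja] add [luf,ouaz] -> 13 lines: ofh yyyn ncby yrava gwz aziyf suzc sephi esy luf ouaz kji vzxo
Hunk 3: at line 4 remove [aziyf] add [edwf,amrms] -> 14 lines: ofh yyyn ncby yrava gwz edwf amrms suzc sephi esy luf ouaz kji vzxo
Hunk 4: at line 6 remove [suzc] add [ifu,ljk] -> 15 lines: ofh yyyn ncby yrava gwz edwf amrms ifu ljk sephi esy luf ouaz kji vzxo
Hunk 5: at line 7 remove [ljk] add [awd] -> 15 lines: ofh yyyn ncby yrava gwz edwf amrms ifu awd sephi esy luf ouaz kji vzxo
Hunk 6: at line 3 remove [yrava,gwz] add [yfcvr,iihhc,rwn] -> 16 lines: ofh yyyn ncby yfcvr iihhc rwn edwf amrms ifu awd sephi esy luf ouaz kji vzxo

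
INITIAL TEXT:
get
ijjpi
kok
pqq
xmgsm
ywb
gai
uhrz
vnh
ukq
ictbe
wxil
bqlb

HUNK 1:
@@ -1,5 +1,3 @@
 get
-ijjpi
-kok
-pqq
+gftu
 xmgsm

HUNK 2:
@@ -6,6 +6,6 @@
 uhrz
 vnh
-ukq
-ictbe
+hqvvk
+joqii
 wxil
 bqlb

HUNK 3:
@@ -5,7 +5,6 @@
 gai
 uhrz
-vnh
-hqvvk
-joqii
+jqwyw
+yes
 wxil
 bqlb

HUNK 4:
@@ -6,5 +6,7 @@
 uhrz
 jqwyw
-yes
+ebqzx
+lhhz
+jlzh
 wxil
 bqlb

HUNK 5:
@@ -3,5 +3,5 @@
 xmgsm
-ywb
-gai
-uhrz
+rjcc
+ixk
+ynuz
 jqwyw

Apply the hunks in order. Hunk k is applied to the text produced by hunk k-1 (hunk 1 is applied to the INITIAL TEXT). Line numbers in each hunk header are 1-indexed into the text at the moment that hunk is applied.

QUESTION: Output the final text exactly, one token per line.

Hunk 1: at line 1 remove [ijjpi,kok,pqq] add [gftu] -> 11 lines: get gftu xmgsm ywb gai uhrz vnh ukq ictbe wxil bqlb
Hunk 2: at line 6 remove [ukq,ictbe] add [hqvvk,joqii] -> 11 lines: get gftu xmgsm ywb gai uhrz vnh hqvvk joqii wxil bqlb
Hunk 3: at line 5 remove [vnh,hqvvk,joqii] add [jqwyw,yes] -> 10 lines: get gftu xmgsm ywb gai uhrz jqwyw yes wxil bqlb
Hunk 4: at line 6 remove [yes] add [ebqzx,lhhz,jlzh] -> 12 lines: get gftu xmgsm ywb gai uhrz jqwyw ebqzx lhhz jlzh wxil bqlb
Hunk 5: at line 3 remove [ywb,gai,uhrz] add [rjcc,ixk,ynuz] -> 12 lines: get gftu xmgsm rjcc ixk ynuz jqwyw ebqzx lhhz jlzh wxil bqlb

Answer: get
gftu
xmgsm
rjcc
ixk
ynuz
jqwyw
ebqzx
lhhz
jlzh
wxil
bqlb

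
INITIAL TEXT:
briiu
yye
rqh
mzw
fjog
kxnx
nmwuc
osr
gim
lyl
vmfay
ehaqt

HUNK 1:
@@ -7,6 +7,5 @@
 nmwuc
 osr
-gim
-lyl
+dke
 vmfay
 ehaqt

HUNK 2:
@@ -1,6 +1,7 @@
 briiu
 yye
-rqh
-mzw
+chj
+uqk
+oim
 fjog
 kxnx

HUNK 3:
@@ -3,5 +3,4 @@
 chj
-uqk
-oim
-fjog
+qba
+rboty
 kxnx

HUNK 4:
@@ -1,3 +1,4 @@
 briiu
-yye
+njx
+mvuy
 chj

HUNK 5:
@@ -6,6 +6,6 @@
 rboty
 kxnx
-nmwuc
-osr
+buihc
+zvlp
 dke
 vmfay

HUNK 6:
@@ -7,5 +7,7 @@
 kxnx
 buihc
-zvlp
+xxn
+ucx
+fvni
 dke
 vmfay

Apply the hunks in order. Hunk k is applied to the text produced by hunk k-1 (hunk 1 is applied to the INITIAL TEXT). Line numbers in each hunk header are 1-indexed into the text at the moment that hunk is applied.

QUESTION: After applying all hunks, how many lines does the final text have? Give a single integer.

Answer: 14

Derivation:
Hunk 1: at line 7 remove [gim,lyl] add [dke] -> 11 lines: briiu yye rqh mzw fjog kxnx nmwuc osr dke vmfay ehaqt
Hunk 2: at line 1 remove [rqh,mzw] add [chj,uqk,oim] -> 12 lines: briiu yye chj uqk oim fjog kxnx nmwuc osr dke vmfay ehaqt
Hunk 3: at line 3 remove [uqk,oim,fjog] add [qba,rboty] -> 11 lines: briiu yye chj qba rboty kxnx nmwuc osr dke vmfay ehaqt
Hunk 4: at line 1 remove [yye] add [njx,mvuy] -> 12 lines: briiu njx mvuy chj qba rboty kxnx nmwuc osr dke vmfay ehaqt
Hunk 5: at line 6 remove [nmwuc,osr] add [buihc,zvlp] -> 12 lines: briiu njx mvuy chj qba rboty kxnx buihc zvlp dke vmfay ehaqt
Hunk 6: at line 7 remove [zvlp] add [xxn,ucx,fvni] -> 14 lines: briiu njx mvuy chj qba rboty kxnx buihc xxn ucx fvni dke vmfay ehaqt
Final line count: 14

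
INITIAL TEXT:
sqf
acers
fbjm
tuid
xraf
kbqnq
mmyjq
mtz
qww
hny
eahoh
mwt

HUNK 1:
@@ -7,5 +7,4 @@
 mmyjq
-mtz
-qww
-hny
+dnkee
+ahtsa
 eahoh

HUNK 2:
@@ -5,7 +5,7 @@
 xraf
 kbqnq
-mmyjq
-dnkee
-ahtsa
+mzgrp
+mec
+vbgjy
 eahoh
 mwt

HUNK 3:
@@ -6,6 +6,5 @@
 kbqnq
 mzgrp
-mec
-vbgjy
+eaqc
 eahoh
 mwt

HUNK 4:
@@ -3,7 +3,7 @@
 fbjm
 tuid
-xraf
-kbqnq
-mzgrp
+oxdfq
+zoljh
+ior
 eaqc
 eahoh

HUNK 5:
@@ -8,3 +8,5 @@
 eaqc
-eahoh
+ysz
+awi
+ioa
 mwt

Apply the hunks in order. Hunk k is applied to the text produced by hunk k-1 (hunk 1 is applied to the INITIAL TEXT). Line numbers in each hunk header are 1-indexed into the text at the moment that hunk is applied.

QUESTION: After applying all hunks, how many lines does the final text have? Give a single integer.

Hunk 1: at line 7 remove [mtz,qww,hny] add [dnkee,ahtsa] -> 11 lines: sqf acers fbjm tuid xraf kbqnq mmyjq dnkee ahtsa eahoh mwt
Hunk 2: at line 5 remove [mmyjq,dnkee,ahtsa] add [mzgrp,mec,vbgjy] -> 11 lines: sqf acers fbjm tuid xraf kbqnq mzgrp mec vbgjy eahoh mwt
Hunk 3: at line 6 remove [mec,vbgjy] add [eaqc] -> 10 lines: sqf acers fbjm tuid xraf kbqnq mzgrp eaqc eahoh mwt
Hunk 4: at line 3 remove [xraf,kbqnq,mzgrp] add [oxdfq,zoljh,ior] -> 10 lines: sqf acers fbjm tuid oxdfq zoljh ior eaqc eahoh mwt
Hunk 5: at line 8 remove [eahoh] add [ysz,awi,ioa] -> 12 lines: sqf acers fbjm tuid oxdfq zoljh ior eaqc ysz awi ioa mwt
Final line count: 12

Answer: 12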